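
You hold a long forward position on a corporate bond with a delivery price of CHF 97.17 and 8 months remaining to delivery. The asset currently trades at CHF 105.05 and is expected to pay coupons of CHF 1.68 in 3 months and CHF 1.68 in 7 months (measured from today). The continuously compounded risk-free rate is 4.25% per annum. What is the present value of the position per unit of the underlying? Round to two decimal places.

PV(remaining coupons) I = 1.68·e^(−0.0425·3/12) + 1.68·e^(−0.0425·7/12) = 3.3011
Current forward F = (S − I)·e^(rT) = (105.05 − 3.3011)·e^(0.0425·8/12) = 101.7489 × 1.028739 = 104.6731
Value (long) = (F − K)·e^(−rT) = (104.6731 − 97.17) × 0.972064 = 7.2935
Value = CHF 7.29

CHF 7.29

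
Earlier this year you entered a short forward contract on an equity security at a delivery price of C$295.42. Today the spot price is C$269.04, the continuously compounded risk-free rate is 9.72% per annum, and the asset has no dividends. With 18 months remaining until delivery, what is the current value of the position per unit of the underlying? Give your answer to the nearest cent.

-C$13.70

Current fair forward for the remaining 18 months: F = S·e^(r·T), r = 0.0972
F = 269.04 · e^(0.0972 × 18/12) = 269.04 × 1.156965 = 311.2699
Value of long forward = (F − K)·e^(−rT) = (311.2699 − 295.42) · e^(−0.0972·18/12)
= 15.8499 × 0.864331 = 13.70
Short position value = −(long value) = -C$13.70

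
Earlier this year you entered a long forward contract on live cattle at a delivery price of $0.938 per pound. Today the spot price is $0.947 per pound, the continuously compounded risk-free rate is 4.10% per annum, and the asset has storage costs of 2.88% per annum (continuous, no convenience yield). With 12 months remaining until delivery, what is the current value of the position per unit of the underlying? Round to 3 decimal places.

$0.074 per pound

Current fair forward for the remaining 12 months: F = S·e^((r + u)·T), (r + u) = 0.0410 + 0.0288 = 0.0698
F = 0.947 · e^(0.0698 × 12/12) = 0.947 × 1.072294 = 1.0155
Value of long forward = (F − K)·e^(−rT) = (1.0155 − 0.938) · e^(−0.0410·12/12)
= 0.0775 × 0.959829 = 0.074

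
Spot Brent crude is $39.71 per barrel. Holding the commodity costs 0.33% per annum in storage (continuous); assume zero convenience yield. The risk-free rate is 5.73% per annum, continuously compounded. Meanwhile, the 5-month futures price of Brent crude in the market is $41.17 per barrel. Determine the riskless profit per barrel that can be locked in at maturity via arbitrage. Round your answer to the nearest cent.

Fair futures: F* = S·e^(carry·T), with carry = (r + u) = 0.0573 + 0.0033 = 0.0606
F* = 39.71 · e^(0.0606 × 5/12) = 39.71 · e^0.025250 = 39.71 × 1.025571 = $40.7254
Market $41.17 > fair $40.7254: forward overpriced → cash-and-carry (buy spot, short the forward).
At maturity, profit = |F_mkt − F*| = |41.17 − 40.7254| = $0.44 per barrel

$0.44 per barrel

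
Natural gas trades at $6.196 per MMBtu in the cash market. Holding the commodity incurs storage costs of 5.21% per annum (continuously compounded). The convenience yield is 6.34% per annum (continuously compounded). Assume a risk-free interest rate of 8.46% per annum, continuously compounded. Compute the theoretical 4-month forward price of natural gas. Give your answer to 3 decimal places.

Net carry = r + u − y = 0.0846 + 0.0521 − 0.0634 = 0.0733
F = S·e^((r+u−y)T) = 6.196 · e^(0.0733 × 4/12) = 6.196 · e^0.024433
= 6.196 × 1.024734 = $6.349 per MMBtu

$6.349 per MMBtu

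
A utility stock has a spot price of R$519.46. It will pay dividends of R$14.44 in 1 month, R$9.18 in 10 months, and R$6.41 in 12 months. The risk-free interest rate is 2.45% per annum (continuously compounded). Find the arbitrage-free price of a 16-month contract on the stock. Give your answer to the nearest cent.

PV(dividends) I = 14.44·e^(−0.0245·1/12) + 9.18·e^(−0.0245·10/12) + 6.41·e^(−0.0245·12/12)
I = 14.4105 + 8.9945 + 6.2549 = 29.6599
F = (S − I)·e^(rT) = (519.46 − 29.6599) · e^(0.0245·16/12)
= 489.8001 · e^0.032667 = 489.8001 × 1.033206 = R$506.06

R$506.06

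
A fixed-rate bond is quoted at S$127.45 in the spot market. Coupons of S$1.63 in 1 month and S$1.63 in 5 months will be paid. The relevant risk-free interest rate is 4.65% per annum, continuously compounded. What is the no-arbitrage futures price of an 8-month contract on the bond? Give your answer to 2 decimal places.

PV(coupons) I = 1.63·e^(−0.0465·1/12) + 1.63·e^(−0.0465·5/12)
I = 1.6237 + 1.5987 = 3.2224
F = (S − I)·e^(rT) = (127.45 − 3.2224) · e^(0.0465·8/12)
= 124.2276 · e^0.031000 = 124.2276 × 1.031486 = S$128.14

S$128.14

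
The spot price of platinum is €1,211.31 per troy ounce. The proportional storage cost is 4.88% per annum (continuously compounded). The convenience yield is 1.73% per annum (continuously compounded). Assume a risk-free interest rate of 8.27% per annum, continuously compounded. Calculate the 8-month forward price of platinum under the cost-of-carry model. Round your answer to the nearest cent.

Net carry = r + u − y = 0.0827 + 0.0488 − 0.0173 = 0.1142
F = S·e^((r+u−y)T) = 1211.31 · e^(0.1142 × 8/12) = 1211.31 · e^0.07613333
= 1211.31 × 1.07910644 = €1,307.13 per troy ounce

€1,307.13 per troy ounce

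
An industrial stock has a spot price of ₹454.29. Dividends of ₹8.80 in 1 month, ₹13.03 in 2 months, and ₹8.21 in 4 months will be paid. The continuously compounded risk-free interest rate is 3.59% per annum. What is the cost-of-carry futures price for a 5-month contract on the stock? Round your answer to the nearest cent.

₹430.85

PV(dividends) I = 8.80·e^(−0.0359·1/12) + 13.03·e^(−0.0359·2/12) + 8.21·e^(−0.0359·4/12)
I = 8.7737 + 12.9523 + 8.1123 = 29.8383
F = (S − I)·e^(rT) = (454.29 − 29.8383) · e^(0.0359·5/12)
= 424.4517 · e^0.014958 = 424.4517 × 1.015070 = ₹430.85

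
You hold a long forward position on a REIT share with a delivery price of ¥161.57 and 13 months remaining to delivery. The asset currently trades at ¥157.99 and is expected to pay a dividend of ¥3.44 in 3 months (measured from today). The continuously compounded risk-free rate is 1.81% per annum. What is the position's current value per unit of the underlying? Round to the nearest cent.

PV(remaining dividends) I = 3.44·e^(−0.0181·3/12) = 3.4245
Current forward F = (S − I)·e^(rT) = (157.99 − 3.4245)·e^(0.0181·13/12) = 154.5655 × 1.019802 = 157.6262
Value (long) = (F − K)·e^(−rT) = (157.6262 − 161.57) × 0.980583 = -3.8672
Value = -¥3.87

-¥3.87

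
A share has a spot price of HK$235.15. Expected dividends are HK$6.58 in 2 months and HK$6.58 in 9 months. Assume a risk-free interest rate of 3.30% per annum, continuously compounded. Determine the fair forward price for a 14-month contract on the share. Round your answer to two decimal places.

PV(dividends) I = 6.58·e^(−0.0330·2/12) + 6.58·e^(−0.0330·9/12)
I = 6.5439 + 6.4191 = 12.9630
F = (S − I)·e^(rT) = (235.15 − 12.9630) · e^(0.0330·14/12)
= 222.1870 · e^0.038500 = 222.1870 × 1.039251 = HK$230.91

HK$230.91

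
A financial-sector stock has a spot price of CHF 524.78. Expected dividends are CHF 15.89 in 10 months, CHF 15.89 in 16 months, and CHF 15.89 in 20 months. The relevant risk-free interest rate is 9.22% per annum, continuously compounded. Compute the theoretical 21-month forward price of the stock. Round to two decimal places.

CHF 566.85

PV(dividends) I = 15.89·e^(−0.0922·10/12) + 15.89·e^(−0.0922·16/12) + 15.89·e^(−0.0922·20/12)
I = 14.7148 + 14.0519 + 13.6266 = 42.3933
F = (S − I)·e^(rT) = (524.78 − 42.3933) · e^(0.0922·21/12)
= 482.3867 · e^0.161350 = 482.3867 × 1.175096 = CHF 566.85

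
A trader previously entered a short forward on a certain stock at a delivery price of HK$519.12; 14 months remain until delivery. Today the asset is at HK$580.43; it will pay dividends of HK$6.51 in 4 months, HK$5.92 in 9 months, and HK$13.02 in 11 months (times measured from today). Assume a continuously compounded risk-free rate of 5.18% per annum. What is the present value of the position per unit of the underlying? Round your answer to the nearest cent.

PV(remaining dividends) I = 6.51·e^(−0.0518·4/12) + 5.92·e^(−0.0518·9/12) + 13.02·e^(−0.0518·11/12) = 24.5092
Current forward F = (S − I)·e^(rT) = (580.43 − 24.5092)·e^(0.0518·14/12) = 555.9208 × 1.062297 = 590.5530
Value (long) = (F − K)·e^(−rT) = (590.5530 − 519.12) × 0.941357 = 67.2440
Short position value = −(long value) = -HK$67.24

-HK$67.24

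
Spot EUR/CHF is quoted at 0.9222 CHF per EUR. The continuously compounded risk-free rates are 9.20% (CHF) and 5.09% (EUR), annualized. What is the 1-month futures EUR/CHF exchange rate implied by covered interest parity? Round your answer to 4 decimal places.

0.9254

F = S·e^((r_CHF − r_EUR)T) = 0.9222 · e^((0.0920 − 0.0509) × 1/12)
= 0.9222 · e^0.003425 = 0.9222 × 1.003431
F = 0.9254 CHF per EUR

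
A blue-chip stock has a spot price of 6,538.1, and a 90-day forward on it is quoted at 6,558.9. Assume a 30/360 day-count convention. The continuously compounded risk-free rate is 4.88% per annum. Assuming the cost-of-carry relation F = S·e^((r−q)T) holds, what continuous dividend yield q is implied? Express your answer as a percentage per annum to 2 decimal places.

From F = S·e^((r−q)T): (r − q) = ln(F/S)/T
ln(6558.9/6538.1) = ln(1.003181) = 0.003176
(r − q) = 0.003176 / (90/360) = 0.012704
q = r − ln(F/S)/T = 0.0488 − 0.012704 = 0.036096
q = 3.61%

3.61%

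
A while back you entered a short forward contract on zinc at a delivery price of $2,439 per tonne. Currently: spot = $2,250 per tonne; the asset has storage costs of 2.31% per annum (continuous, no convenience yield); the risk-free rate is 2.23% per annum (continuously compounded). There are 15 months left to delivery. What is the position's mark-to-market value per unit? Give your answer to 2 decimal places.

Current fair forward for the remaining 15 months: F = S·e^((r + u)·T), (r + u) = 0.0223 + 0.0231 = 0.0454
F = 2250 · e^(0.0454 × 15/12) = 2250 × 1.05839118 = 2381.3802
Value of long forward = (F − K)·e^(−rT) = (2381.3802 − 2439) · e^(−0.0223·15/12)
= -57.6198 × 0.97250992 = -56.04
Short position value = −(long value) = $56.04

$56.04 per tonne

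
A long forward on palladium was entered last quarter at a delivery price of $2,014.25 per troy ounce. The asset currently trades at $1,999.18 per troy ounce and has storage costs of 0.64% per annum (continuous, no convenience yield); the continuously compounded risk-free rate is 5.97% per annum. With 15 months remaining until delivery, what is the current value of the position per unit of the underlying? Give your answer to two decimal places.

$145.83 per troy ounce

Current fair forward for the remaining 15 months: F = S·e^((r + u)·T), (r + u) = 0.0597 + 0.0064 = 0.0661
F = 1999.18 · e^(0.0661 × 15/12) = 1999.18 × 1.08613443 = 2171.3782
Value of long forward = (F − K)·e^(−rT) = (2171.3782 − 2014.25) · e^(−0.0597·15/12)
= 157.1282 × 0.92809146 = 145.83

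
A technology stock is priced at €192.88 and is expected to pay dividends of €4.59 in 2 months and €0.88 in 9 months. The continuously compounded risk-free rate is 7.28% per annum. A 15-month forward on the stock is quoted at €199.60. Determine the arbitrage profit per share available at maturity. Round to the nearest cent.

PV(dividends) I = 4.59·e^(−0.0728·2/12) + 0.88·e^(−0.0728·9/12) = 5.3679
Fair forward F* = (S − I)·e^(rT) = (192.88 − 5.3679)·e^0.091000 = 187.5121 × 1.095269 = 205.3762
Market €199.60 < fair 205.3762: forward underpriced → reverse cash-and-carry (short the stock, invest proceeds at r, pay the dividends, go long the forward).
Profit at T = |F_mkt − F*| = |199.60 − 205.3762| = €5.78 per share

€5.78 per share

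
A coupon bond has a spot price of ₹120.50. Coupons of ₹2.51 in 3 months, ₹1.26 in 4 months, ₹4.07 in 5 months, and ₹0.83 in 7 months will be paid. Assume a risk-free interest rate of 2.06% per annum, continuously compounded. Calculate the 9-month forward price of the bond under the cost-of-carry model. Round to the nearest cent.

PV(coupons) I = 2.51·e^(−0.0206·3/12) + 1.26·e^(−0.0206·4/12) + 4.07·e^(−0.0206·5/12) + 0.83·e^(−0.0206·7/12)
I = 2.4971 + 1.2514 + 4.0352 + 0.8201 = 8.6038
F = (S − I)·e^(rT) = (120.50 − 8.6038) · e^(0.0206·9/12)
= 111.8962 · e^0.015450 = 111.8962 × 1.015570 = ₹113.64

₹113.64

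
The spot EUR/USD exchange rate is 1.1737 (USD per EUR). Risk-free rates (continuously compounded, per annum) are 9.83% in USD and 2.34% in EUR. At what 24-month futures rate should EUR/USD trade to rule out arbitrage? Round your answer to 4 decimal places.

1.3634

F = S·e^((r_USD − r_EUR)T) = 1.1737 · e^((0.0983 − 0.0234) × 24/12)
= 1.1737 · e^0.149800 = 1.1737 × 1.161602
F = 1.3634 USD per EUR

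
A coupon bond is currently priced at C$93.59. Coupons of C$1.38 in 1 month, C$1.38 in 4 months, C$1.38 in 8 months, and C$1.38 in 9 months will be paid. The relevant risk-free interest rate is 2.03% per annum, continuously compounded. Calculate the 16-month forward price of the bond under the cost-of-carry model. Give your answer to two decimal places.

PV(coupons) I = 1.38·e^(−0.0203·1/12) + 1.38·e^(−0.0203·4/12) + 1.38·e^(−0.0203·8/12) + 1.38·e^(−0.0203·9/12)
I = 1.3777 + 1.3707 + 1.3614 + 1.3591 = 5.4689
F = (S − I)·e^(rT) = (93.59 − 5.4689) · e^(0.0203·16/12)
= 88.1211 · e^0.027067 = 88.1211 × 1.027437 = C$90.54

C$90.54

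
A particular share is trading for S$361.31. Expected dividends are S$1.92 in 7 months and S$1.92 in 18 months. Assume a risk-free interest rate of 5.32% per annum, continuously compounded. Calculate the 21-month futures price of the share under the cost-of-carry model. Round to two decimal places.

S$392.57

PV(dividends) I = 1.92·e^(−0.0532·7/12) + 1.92·e^(−0.0532·18/12)
I = 1.8613 + 1.7727 = 3.6340
F = (S − I)·e^(rT) = (361.31 − 3.6340) · e^(0.0532·21/12)
= 357.6760 · e^0.093100 = 357.6760 × 1.097571 = S$392.57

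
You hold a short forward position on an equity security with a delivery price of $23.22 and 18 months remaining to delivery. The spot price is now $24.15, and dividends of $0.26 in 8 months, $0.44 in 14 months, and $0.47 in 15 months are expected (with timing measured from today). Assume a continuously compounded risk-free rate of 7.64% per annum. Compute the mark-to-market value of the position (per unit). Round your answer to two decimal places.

-$2.37

PV(remaining dividends) I = 0.26·e^(−0.0764·8/12) + 0.44·e^(−0.0764·14/12) + 0.47·e^(−0.0764·15/12) = 1.0768
Current forward F = (S − I)·e^(rT) = (24.15 − 1.0768)·e^(0.0764·18/12) = 23.0732 × 1.121425 = 25.8749
Value (long) = (F − K)·e^(−rT) = (25.8749 − 23.22) × 0.891723 = 2.3674
Short position value = −(long value) = -$2.37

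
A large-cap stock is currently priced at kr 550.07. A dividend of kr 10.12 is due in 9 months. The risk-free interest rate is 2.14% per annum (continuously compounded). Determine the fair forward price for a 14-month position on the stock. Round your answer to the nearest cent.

PV(dividends) I = 10.12·e^(−0.0214·9/12)
I = 9.9589
F = (S − I)·e^(rT) = (550.07 − 9.9589) · e^(0.0214·14/12)
= 540.1111 · e^0.024967 = 540.1111 × 1.025281 = kr 553.77

kr 553.77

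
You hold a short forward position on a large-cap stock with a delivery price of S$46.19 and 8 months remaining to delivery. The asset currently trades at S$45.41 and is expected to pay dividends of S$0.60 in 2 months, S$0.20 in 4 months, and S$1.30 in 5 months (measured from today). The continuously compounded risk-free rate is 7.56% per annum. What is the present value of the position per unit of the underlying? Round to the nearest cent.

PV(remaining dividends) I = 0.60·e^(−0.0756·2/12) + 0.20·e^(−0.0756·4/12) + 1.30·e^(−0.0756·5/12) = 2.0472
Current forward F = (S − I)·e^(rT) = (45.41 − 2.0472)·e^(0.0756·8/12) = 43.3628 × 1.051692 = 45.6043
Value (long) = (F − K)·e^(−rT) = (45.6043 − 46.19) × 0.950849 = -0.5569
Short position value = −(long value) = S$0.56

S$0.56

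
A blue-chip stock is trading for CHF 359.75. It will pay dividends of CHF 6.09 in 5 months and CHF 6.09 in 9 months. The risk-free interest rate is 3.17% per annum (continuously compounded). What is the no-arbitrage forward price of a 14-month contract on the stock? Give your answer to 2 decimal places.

CHF 360.90

PV(dividends) I = 6.09·e^(−0.0317·5/12) + 6.09·e^(−0.0317·9/12)
I = 6.0101 + 5.9469 = 11.9570
F = (S − I)·e^(rT) = (359.75 − 11.9570) · e^(0.0317·14/12)
= 347.7930 · e^0.036983 = 347.7930 × 1.037675 = CHF 360.90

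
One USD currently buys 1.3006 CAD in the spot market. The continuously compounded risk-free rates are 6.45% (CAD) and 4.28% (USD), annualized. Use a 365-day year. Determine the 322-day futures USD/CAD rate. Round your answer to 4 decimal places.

1.3257

F = S·e^((r_CAD − r_USD)T) = 1.3006 · e^((0.0645 − 0.0428) × 322/365)
= 1.3006 · e^0.019144 = 1.3006 × 1.019328
F = 1.3257 CAD per USD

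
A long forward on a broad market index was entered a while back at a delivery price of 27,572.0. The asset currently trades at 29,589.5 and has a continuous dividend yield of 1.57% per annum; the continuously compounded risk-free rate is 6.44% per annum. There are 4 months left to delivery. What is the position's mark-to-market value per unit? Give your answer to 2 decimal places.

Current fair forward for the remaining 4 months: F = S·e^((r − q)·T), (r − q) = 0.0644 − 0.0157 = 0.0487
F = 29589.5 · e^(0.0487 × 4/12) = 29589.5 × 1.01636581 = 30073.7561
Value of long forward = (F − K)·e^(−rT) = (30073.7561 − 27572.0) · e^(−0.0644·4/12)
= 2501.7561 × 0.97876210 = 2448.62

2448.62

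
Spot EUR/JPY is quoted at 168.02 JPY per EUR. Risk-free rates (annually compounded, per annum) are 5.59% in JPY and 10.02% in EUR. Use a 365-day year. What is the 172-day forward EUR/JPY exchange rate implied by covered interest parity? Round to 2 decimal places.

164.80

By covered interest parity, F = S · (1+r_JPY)^T / (1+r_EUR)^T
= 168.02 × 1.025963 / 1.046027 = 168.02 × 0.980819
F = 164.80 JPY per EUR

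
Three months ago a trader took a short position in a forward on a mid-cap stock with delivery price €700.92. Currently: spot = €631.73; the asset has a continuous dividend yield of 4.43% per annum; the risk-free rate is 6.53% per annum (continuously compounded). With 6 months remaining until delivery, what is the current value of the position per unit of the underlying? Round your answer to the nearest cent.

€60.51

Current fair forward for the remaining 6 months: F = S·e^((r − q)·T), (r − q) = 0.0653 − 0.0443 = 0.0210
F = 631.73 · e^(0.0210 × 6/12) = 631.73 × 1.010555 = 638.3979
Value of long forward = (F − K)·e^(−rT) = (638.3979 − 700.92) · e^(−0.0653·6/12)
= -62.5221 × 0.967877 = -60.51
Short position value = −(long value) = €60.51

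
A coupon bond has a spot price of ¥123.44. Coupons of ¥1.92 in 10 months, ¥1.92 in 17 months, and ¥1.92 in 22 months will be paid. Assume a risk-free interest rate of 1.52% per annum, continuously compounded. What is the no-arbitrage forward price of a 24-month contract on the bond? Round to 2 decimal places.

PV(coupons) I = 1.92·e^(−0.0152·10/12) + 1.92·e^(−0.0152·17/12) + 1.92·e^(−0.0152·22/12)
I = 1.8958 + 1.8791 + 1.8672 = 5.6421
F = (S − I)·e^(rT) = (123.44 − 5.6421) · e^(0.0152·24/12)
= 117.7979 · e^0.030400 = 117.7979 × 1.030867 = ¥121.43

¥121.43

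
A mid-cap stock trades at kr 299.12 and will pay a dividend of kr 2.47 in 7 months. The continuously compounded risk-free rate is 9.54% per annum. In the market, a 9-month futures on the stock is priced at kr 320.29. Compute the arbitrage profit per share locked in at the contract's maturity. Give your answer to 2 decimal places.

PV(dividends) I = 2.47·e^(−0.0954·7/12) = 2.3363
Fair futures F* = (S − I)·e^(rT) = (299.12 − 2.3363)·e^0.071550 = 296.7837 × 1.074172 = 318.7967
Market kr 320.29 > fair 318.7967: forward overpriced → cash-and-carry (borrow at r, buy the stock and collect the dividends, short the forward).
Profit at T = |F_mkt − F*| = |320.29 − 318.7967| = kr 1.49 per share

kr 1.49 per share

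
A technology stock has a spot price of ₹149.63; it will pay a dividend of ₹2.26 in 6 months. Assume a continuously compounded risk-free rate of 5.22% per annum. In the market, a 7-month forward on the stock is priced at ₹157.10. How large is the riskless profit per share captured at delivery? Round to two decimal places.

₹5.11 per share

PV(dividends) I = 2.26·e^(−0.0522·6/12) = 2.2018
Fair forward F* = (S − I)·e^(rT) = (149.63 − 2.2018)·e^0.030450 = 147.4282 × 1.030918 = 151.9864
Market ₹157.10 > fair 151.9864: forward overpriced → cash-and-carry (borrow at r, buy the stock and collect the dividends, short the forward).
Profit at T = |F_mkt − F*| = |157.10 − 151.9864| = ₹5.11 per share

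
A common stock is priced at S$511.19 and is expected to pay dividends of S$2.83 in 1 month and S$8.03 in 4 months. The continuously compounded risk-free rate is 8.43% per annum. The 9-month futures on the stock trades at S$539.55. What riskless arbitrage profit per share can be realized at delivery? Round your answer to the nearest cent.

S$6.31 per share

PV(dividends) I = 2.83·e^(−0.0843·1/12) + 8.03·e^(−0.0843·4/12) = 10.6177
Fair futures F* = (S − I)·e^(rT) = (511.19 − 10.6177)·e^0.063225 = 500.5723 × 1.065266 = 533.2427
Market S$539.55 > fair 533.2427: forward overpriced → cash-and-carry (borrow at r, buy the stock and collect the dividends, short the forward).
Profit at T = |F_mkt − F*| = |539.55 − 533.2427| = S$6.31 per share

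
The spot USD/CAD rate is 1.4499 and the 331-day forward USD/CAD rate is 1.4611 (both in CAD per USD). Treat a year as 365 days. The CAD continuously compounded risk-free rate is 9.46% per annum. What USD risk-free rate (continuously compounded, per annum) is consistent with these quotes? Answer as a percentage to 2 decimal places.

8.61%

F = S·e^((r_CAD − r_USD)T) ⇒ r_USD = r_CAD − ln(F/S)/T
ln(1.4611/1.4499) = 0.007695; /(331/365) = 0.008485
r_USD = 0.0946 − 0.008485 = 0.086115
r_USD = 8.61%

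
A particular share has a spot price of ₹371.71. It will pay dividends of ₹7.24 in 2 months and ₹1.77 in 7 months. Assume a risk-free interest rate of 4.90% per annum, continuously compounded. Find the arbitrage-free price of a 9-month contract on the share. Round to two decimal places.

₹376.39

PV(dividends) I = 7.24·e^(−0.0490·2/12) + 1.77·e^(−0.0490·7/12)
I = 7.1811 + 1.7201 = 8.9012
F = (S − I)·e^(rT) = (371.71 − 8.9012) · e^(0.0490·9/12)
= 362.8088 · e^0.036750 = 362.8088 × 1.037434 = ₹376.39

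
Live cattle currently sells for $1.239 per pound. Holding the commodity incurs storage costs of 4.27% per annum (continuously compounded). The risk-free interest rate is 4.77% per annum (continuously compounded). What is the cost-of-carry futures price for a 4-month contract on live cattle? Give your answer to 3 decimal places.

Net carry = r + u − y = 0.0477 + 0.0427 − 0.0000 = 0.0904
F = S·e^((r+u−y)T) = 1.239 · e^(0.0904 × 4/12) = 1.239 · e^0.030133
= 1.239 × 1.030592 = $1.277 per pound

$1.277 per pound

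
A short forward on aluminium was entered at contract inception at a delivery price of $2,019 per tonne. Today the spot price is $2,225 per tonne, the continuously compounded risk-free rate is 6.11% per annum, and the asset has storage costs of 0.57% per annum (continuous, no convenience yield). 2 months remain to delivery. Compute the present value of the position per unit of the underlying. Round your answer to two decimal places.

-$228.57 per tonne

Current fair forward for the remaining 2 months: F = S·e^((r + u)·T), (r + u) = 0.0611 + 0.0057 = 0.0668
F = 2225 · e^(0.0668 × 2/12) = 2225 × 1.01119554 = 2249.9101
Value of long forward = (F − K)·e^(−rT) = (2249.9101 − 2019) · e^(−0.0611·2/12)
= 230.9101 × 0.98986834 = 228.57
Short position value = −(long value) = -$228.57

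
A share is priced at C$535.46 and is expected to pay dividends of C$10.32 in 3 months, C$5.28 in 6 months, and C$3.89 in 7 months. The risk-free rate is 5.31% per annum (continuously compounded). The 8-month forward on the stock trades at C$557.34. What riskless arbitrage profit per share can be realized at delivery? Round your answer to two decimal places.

PV(dividends) I = 10.32·e^(−0.0531·3/12) + 5.28·e^(−0.0531·6/12) + 3.89·e^(−0.0531·7/12) = 19.0969
Fair forward F* = (S − I)·e^(rT) = (535.46 − 19.0969)·e^0.035400 = 516.3631 × 1.036034 = 534.9697
Market C$557.34 > fair 534.9697: forward overpriced → cash-and-carry (borrow at r, buy the stock and collect the dividends, short the forward).
Profit at T = |F_mkt − F*| = |557.34 − 534.9697| = C$22.37 per share

C$22.37 per share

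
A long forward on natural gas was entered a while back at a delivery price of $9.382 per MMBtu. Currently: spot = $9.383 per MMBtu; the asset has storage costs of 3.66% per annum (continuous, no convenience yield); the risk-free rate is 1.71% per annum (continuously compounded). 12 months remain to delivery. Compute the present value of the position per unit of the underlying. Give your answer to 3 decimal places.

$0.510 per MMBtu

Current fair forward for the remaining 12 months: F = S·e^((r + u)·T), (r + u) = 0.0171 + 0.0366 = 0.0537
F = 9.383 · e^(0.0537 × 12/12) = 9.383 × 1.055168 = 9.9006
Value of long forward = (F − K)·e^(−rT) = (9.9006 − 9.382) · e^(−0.0171·12/12)
= 0.5186 × 0.983045 = 0.510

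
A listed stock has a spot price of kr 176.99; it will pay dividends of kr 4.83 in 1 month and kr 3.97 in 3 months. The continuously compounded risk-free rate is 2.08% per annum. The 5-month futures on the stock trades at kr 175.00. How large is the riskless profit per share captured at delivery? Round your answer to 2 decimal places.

PV(dividends) I = 4.83·e^(−0.0208·1/12) + 3.97·e^(−0.0208·3/12) = 8.7710
Fair futures F* = (S − I)·e^(rT) = (176.99 − 8.7710)·e^0.008667 = 168.2190 × 1.008705 = 169.6833
Market kr 175.00 > fair 169.6833: forward overpriced → cash-and-carry (borrow at r, buy the stock and collect the dividends, short the forward).
Profit at T = |F_mkt − F*| = |175.00 − 169.6833| = kr 5.32 per share

kr 5.32 per share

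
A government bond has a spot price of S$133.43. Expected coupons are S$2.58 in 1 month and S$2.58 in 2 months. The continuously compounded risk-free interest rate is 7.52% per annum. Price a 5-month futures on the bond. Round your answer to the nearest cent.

PV(coupons) I = 2.58·e^(−0.0752·1/12) + 2.58·e^(−0.0752·2/12)
I = 2.5639 + 2.5479 = 5.1118
F = (S − I)·e^(rT) = (133.43 − 5.1118) · e^(0.0752·5/12)
= 128.3182 · e^0.031333 = 128.3182 × 1.031829 = S$132.40

S$132.40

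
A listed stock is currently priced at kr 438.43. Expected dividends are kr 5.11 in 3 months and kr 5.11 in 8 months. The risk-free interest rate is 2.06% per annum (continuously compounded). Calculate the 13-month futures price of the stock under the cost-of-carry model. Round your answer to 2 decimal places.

PV(dividends) I = 5.11·e^(−0.0206·3/12) + 5.11·e^(−0.0206·8/12)
I = 5.0838 + 5.0403 = 10.1241
F = (S − I)·e^(rT) = (438.43 − 10.1241) · e^(0.0206·13/12)
= 428.3059 · e^0.022317 = 428.3059 × 1.022568 = kr 437.97

kr 437.97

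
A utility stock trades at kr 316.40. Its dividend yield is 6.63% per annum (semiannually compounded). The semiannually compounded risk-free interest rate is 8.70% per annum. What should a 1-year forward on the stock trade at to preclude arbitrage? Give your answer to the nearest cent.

kr 322.77

F = S · (1+r/2)^(2T) / (1+q/2)^(2T)
= 316.40 × 1.088892 / 1.067399 = 316.40 × 1.020136
F = kr 322.77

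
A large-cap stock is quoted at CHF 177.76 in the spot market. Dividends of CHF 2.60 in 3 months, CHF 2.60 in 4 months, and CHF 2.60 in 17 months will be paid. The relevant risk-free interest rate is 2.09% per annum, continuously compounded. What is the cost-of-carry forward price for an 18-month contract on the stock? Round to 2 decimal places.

PV(dividends) I = 2.60·e^(−0.0209·3/12) + 2.60·e^(−0.0209·4/12) + 2.60·e^(−0.0209·17/12)
I = 2.5865 + 2.5819 + 2.5241 = 7.6925
F = (S − I)·e^(rT) = (177.76 − 7.6925) · e^(0.0209·18/12)
= 170.0675 · e^0.031350 = 170.0675 × 1.031847 = CHF 175.48

CHF 175.48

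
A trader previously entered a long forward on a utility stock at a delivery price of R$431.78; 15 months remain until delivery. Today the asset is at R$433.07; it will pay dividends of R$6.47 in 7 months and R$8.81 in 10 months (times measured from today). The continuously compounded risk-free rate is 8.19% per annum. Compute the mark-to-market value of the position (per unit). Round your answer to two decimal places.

R$28.91

PV(remaining dividends) I = 6.47·e^(−0.0819·7/12) + 8.81·e^(−0.0819·10/12) = 14.3969
Current forward F = (S − I)·e^(rT) = (433.07 − 14.3969)·e^(0.0819·15/12) = 418.6731 × 1.107799 = 463.8056
Value (long) = (F − K)·e^(−rT) = (463.8056 − 431.78) × 0.902691 = 28.9092
Value = R$28.91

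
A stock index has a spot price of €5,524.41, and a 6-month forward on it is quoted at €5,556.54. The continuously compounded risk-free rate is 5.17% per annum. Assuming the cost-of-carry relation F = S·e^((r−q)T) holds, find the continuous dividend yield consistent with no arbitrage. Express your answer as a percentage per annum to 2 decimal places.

From F = S·e^((r−q)T): (r − q) = ln(F/S)/T
ln(5556.54/5524.41) = ln(1.005816) = 0.005799
(r − q) = 0.005799 / (6/12) = 0.011598
q = r − ln(F/S)/T = 0.0517 − 0.011598 = 0.040102
q = 4.01%

4.01%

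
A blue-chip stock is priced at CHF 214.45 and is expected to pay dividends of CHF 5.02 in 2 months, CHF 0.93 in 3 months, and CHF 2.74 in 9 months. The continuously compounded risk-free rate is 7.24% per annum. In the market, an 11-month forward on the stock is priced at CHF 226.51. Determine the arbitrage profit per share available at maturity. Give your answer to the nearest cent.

PV(dividends) I = 5.02·e^(−0.0724·2/12) + 0.93·e^(−0.0724·3/12) + 2.74·e^(−0.0724·9/12) = 8.4683
Fair forward F* = (S − I)·e^(rT) = (214.45 − 8.4683)·e^0.066367 = 205.9817 × 1.068619 = 220.1160
Market CHF 226.51 > fair 220.1160: forward overpriced → cash-and-carry (borrow at r, buy the stock and collect the dividends, short the forward).
Profit at T = |F_mkt − F*| = |226.51 − 220.1160| = CHF 6.39 per share

CHF 6.39 per share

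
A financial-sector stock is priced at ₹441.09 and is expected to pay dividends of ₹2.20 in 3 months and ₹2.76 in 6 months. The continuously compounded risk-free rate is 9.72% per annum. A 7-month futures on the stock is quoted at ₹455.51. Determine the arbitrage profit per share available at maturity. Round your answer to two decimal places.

PV(dividends) I = 2.20·e^(−0.0972·3/12) + 2.76·e^(−0.0972·6/12) = 4.7763
Fair futures F* = (S − I)·e^(rT) = (441.09 − 4.7763)·e^0.056700 = 436.3137 × 1.058338 = 461.7674
Market ₹455.51 < fair 461.7674: forward underpriced → reverse cash-and-carry (short the stock, invest proceeds at r, pay the dividends, go long the forward).
Profit at T = |F_mkt − F*| = |455.51 − 461.7674| = ₹6.26 per share

₹6.26 per share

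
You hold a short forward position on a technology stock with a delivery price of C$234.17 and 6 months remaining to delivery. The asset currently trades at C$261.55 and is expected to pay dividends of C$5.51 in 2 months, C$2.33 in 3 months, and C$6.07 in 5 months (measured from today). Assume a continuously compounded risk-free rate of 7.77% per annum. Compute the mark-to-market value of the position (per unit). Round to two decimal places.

PV(remaining dividends) I = 5.51·e^(−0.0777·2/12) + 2.33·e^(−0.0777·3/12) + 6.07·e^(−0.0777·5/12) = 13.6009
Current forward F = (S − I)·e^(rT) = (261.55 − 13.6009)·e^(0.0777·6/12) = 247.9491 × 1.039615 = 257.7716
Value (long) = (F − K)·e^(−rT) = (257.7716 − 234.17) × 0.961895 = 22.7023
Short position value = −(long value) = -C$22.70

-C$22.70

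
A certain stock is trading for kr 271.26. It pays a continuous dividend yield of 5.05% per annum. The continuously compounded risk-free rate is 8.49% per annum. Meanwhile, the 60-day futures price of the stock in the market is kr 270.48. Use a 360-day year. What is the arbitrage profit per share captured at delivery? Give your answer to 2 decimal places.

kr 2.34 per share

Fair futures: F* = S·e^(carry·T), with carry = (r − q) = 0.0849 − 0.0505 = 0.0344
F* = 271.26 · e^(0.0344 × 60/360) = 271.26 · e^0.005733 = 271.26 × 1.005749 = kr 272.8195
Market kr 270.48 < fair kr 272.8195: forward underpriced → reverse cash-and-carry (short spot, go long the forward).
At maturity, profit = |F_mkt − F*| = |270.48 − 272.8195| = kr 2.34 per share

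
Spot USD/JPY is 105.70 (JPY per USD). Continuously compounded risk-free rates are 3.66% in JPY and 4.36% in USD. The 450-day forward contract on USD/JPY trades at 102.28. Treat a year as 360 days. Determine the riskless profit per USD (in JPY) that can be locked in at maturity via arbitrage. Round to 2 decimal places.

2.50 per USD (in JPY)

Fair forward: F* = S·e^(carry·T), with carry = (r_JPY − r_USD) = 0.0366 − 0.0436 = -0.0070
F* = 105.70 · e^(-0.0070 × 450/360) = 105.70 · e^-0.008750 = 105.70 × 0.991288 = 104.7791
Market 102.28 < fair 104.7791: forward underpriced → reverse cash-and-carry (short spot, go long the forward).
At maturity, profit = |F_mkt − F*| = |102.28 − 104.7791| = 2.50 per USD (in JPY)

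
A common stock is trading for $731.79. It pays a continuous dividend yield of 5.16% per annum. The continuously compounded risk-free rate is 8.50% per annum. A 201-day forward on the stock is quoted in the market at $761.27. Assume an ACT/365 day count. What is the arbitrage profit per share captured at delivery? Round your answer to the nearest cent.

Fair forward: F* = S·e^(carry·T), with carry = (r − q) = 0.0850 − 0.0516 = 0.0334
F* = 731.79 · e^(0.0334 × 201/365) = 731.79 · e^0.018393 = 731.79 × 1.018563 = $745.3742
Market $761.27 > fair $745.3742: forward overpriced → cash-and-carry (buy spot, short the forward).
At maturity, profit = |F_mkt − F*| = |761.27 − 745.3742| = $15.90 per share

$15.90 per share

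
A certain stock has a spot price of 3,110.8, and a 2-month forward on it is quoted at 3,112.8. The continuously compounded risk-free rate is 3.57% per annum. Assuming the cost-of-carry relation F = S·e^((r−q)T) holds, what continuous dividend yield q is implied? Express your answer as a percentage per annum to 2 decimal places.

3.18%

From F = S·e^((r−q)T): (r − q) = ln(F/S)/T
ln(3112.8/3110.8) = ln(1.000643) = 0.000643
(r − q) = 0.000643 / (2/12) = 0.003858
q = r − ln(F/S)/T = 0.0357 − 0.003858 = 0.031842
q = 3.18%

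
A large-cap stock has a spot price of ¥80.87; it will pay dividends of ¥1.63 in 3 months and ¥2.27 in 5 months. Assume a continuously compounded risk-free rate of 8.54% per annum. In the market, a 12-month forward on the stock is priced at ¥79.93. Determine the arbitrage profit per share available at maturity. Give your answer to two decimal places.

¥4.03 per share

PV(dividends) I = 1.63·e^(−0.0854·3/12) + 2.27·e^(−0.0854·5/12) = 3.7862
Fair forward F* = (S − I)·e^(rT) = (80.87 − 3.7862)·e^0.085400 = 77.0838 × 1.089153 = 83.9561
Market ¥79.93 < fair 83.9561: forward underpriced → reverse cash-and-carry (short the stock, invest proceeds at r, pay the dividends, go long the forward).
Profit at T = |F_mkt − F*| = |79.93 − 83.9561| = ¥4.03 per share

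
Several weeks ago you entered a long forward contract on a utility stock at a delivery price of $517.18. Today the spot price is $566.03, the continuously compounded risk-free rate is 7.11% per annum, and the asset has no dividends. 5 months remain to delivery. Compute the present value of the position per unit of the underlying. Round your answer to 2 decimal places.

$63.95

Current fair forward for the remaining 5 months: F = S·e^(r·T), r = 0.0711
F = 566.03 · e^(0.0711 × 5/12) = 566.03 × 1.030068 = 583.0494
Value of long forward = (F − K)·e^(−rT) = (583.0494 − 517.18) · e^(−0.0711·5/12)
= 65.8694 × 0.970810 = 63.95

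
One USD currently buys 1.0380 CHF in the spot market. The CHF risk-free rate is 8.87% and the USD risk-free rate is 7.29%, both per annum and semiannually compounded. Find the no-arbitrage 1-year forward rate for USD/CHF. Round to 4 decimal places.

1.0539

By covered interest parity, F = S · (1+r_CHF/2)^(2T) / (1+r_USD/2)^(2T)
= 1.0380 × 1.090667 / 1.074229 = 1.0380 × 1.015302
F = 1.0539 CHF per USD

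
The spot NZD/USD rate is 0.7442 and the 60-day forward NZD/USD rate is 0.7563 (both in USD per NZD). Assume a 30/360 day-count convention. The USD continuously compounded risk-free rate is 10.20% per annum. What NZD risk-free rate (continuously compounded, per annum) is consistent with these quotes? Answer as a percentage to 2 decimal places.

0.52%

F = S·e^((r_USD − r_NZD)T) ⇒ r_NZD = r_USD − ln(F/S)/T
ln(0.7563/0.7442) = 0.016128; /(60/360) = 0.096768
r_NZD = 0.1020 − 0.096768 = 0.005232
r_NZD = 0.52%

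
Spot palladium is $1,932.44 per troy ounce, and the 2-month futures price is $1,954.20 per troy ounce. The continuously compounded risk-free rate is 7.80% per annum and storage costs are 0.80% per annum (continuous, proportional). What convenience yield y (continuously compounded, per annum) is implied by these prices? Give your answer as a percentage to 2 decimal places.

1.88%

F = S·e^((r+u−y)T) ⇒ (r+u−y) = ln(F/S)/T
ln(1954.20/1932.44) = 0.011197; /T ⇒ 0.067182
y = r + u − ln(F/S)/T = 0.0780 + 0.0080 − 0.067182 = 0.018818
y = 1.88%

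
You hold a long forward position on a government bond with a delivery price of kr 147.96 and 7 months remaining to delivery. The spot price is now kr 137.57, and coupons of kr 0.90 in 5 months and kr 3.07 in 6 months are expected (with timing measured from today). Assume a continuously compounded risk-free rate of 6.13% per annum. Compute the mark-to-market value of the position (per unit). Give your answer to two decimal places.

-kr 9.05

PV(remaining coupons) I = 0.90·e^(−0.0613·5/12) + 3.07·e^(−0.0613·6/12) = 3.8546
Current forward F = (S − I)·e^(rT) = (137.57 − 3.8546)·e^(0.0613·7/12) = 133.7154 × 1.036405 = 138.5833
Value (long) = (F − K)·e^(−rT) = (138.5833 − 147.96) × 0.964873 = -9.0473
Value = -kr 9.05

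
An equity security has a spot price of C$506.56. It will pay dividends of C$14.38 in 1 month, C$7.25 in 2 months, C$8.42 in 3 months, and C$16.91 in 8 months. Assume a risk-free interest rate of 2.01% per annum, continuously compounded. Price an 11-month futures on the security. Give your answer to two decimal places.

C$468.47

PV(dividends) I = 14.38·e^(−0.0201·1/12) + 7.25·e^(−0.0201·2/12) + 8.42·e^(−0.0201·3/12) + 16.91·e^(−0.0201·8/12)
I = 14.3559 + 7.2258 + 8.3778 + 16.6849 = 46.6444
F = (S − I)·e^(rT) = (506.56 − 46.6444) · e^(0.0201·11/12)
= 459.9156 · e^0.018425 = 459.9156 × 1.018596 = C$468.47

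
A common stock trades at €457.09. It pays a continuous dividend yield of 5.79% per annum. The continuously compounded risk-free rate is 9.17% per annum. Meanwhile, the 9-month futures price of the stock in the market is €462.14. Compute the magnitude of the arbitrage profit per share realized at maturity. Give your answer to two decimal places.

€6.69 per share

Fair futures: F* = S·e^(carry·T), with carry = (r − q) = 0.0917 − 0.0579 = 0.0338
F* = 457.09 · e^(0.0338 × 9/12) = 457.09 · e^0.025350 = 457.09 × 1.025674 = €468.8253
Market €462.14 < fair €468.8253: forward underpriced → reverse cash-and-carry (short spot, go long the forward).
At maturity, profit = |F_mkt − F*| = |462.14 − 468.8253| = €6.69 per share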